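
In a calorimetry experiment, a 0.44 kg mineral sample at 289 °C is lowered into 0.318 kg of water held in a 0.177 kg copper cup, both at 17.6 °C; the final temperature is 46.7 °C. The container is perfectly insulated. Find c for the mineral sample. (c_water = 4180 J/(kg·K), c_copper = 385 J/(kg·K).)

c ≈ 381 J/(kg·K)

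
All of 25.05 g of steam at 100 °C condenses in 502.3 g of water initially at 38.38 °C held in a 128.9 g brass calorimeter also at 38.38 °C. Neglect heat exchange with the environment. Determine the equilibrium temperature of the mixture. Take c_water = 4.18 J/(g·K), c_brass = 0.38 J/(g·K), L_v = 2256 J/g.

T_f ≈ 66.3 °C

Taking heat into each body as positive, Σ m c ΔT = 0:
latent heat released on condensation: 25.05·2256 = 56513; condensed water 100 °C→T: 104.71(T − 100); original water: 2099.6(T − 38.38); brass cup: 128.9·0.38·(T − 38.38) = 48.98(T − 38.38)
2253.3 T = 56513 + 10471 + 82463 = 149447
T ≈ 66.32 °C (< 100 °C, so full condensation is consistent).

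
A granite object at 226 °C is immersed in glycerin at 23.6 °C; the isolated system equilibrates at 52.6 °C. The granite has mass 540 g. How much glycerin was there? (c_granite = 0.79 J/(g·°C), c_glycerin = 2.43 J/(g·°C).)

|Q_granite| = |Q_glycerin|:
540·0.79·(226 − 52.6) = m·2.43·(52.6 − 23.6)
70.47 m = 73972  ⇒  m ≈ 1050 g

m ≈ 1050 g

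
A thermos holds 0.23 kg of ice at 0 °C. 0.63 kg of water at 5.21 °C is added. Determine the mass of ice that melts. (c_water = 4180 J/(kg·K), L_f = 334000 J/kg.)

Water can give up m c ΔT = 0.63×4180×5.21 = 13720 J before reaching 0 °C.
To melt every bit of ice: 0.23×334000 = 76820 J.
That's not enough to melt it all — equilibrium is at 0 °C with ice remaining.
m_melt = 13720 / L_f = 0.04108 kg.

m_melted ≈ 0.0411 kg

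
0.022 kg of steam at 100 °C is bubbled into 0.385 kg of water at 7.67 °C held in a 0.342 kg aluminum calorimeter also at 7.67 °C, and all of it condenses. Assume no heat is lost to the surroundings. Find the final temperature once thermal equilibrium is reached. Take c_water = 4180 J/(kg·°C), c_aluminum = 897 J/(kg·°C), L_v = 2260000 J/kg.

Energy balance with sensible and latent terms:
steam→water at 100 °C releases m L_v = 0.022·2260000 = 49720
  condensate cools 100→T: 0.022·4180·(T − 100) = 91.96(T − 100)
  water warms: 0.385·4180·(T − 7.67) = 1609.3(T − 7.67)
  cup: 306.77(T − 7.67)
2008 T = 49720 + 9196 + 14696 = 73612
T ≈ 36.66 °C (< 100 °C, so full condensation is consistent).

T_f ≈ 36.7 °C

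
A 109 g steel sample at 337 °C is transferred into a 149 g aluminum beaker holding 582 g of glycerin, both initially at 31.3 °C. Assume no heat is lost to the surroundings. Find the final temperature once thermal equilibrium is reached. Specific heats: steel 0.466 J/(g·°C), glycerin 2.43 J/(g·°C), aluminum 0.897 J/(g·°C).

Energy conservation, ΣQ = 0:
109*0.466*(T − 337) + 582*2.43*(T − 31.3) + 149*0.897*(T − 31.3) = 0
50.79(T − 337) + 1414.3(T − 31.3) + 133.65(T − 31.3) = 0
1598.7 T = 65567
T ≈ 41.01 °C

T_f ≈ 41.0 °C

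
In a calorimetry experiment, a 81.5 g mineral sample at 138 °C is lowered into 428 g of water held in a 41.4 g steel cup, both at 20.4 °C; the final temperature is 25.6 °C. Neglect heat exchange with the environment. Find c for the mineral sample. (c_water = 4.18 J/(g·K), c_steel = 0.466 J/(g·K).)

c ≈ 1.03 J/(g·K)

Heat gained plus heat lost sum to zero:
81.5·c·(25.6 − 138) + 428·4.18·(25.6 − 20.4) + 41.4·0.466·(25.6 − 20.4) = 0
-9160.6 c = -9403.3
c = -9403.3/-9160.6 ≈ 1.026 J/(g·K)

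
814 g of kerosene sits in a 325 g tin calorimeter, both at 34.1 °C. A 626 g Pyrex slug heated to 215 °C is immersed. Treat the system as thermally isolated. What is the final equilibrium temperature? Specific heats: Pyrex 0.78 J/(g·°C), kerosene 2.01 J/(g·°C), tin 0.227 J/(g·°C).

Taking heat into each body as positive, Σ m c ΔT = 0:
626·0.78·(T − 215) + 814·2.01·(T − 34.1) + 325·0.227·(T − 34.1) = 0
2198.2 T = 163288
T = 163288/2198.2 ≈ 74.28 °C

T_f ≈ 74.3 °C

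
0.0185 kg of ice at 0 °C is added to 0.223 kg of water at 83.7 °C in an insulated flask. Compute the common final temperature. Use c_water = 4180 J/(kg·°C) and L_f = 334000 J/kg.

Heat gained plus heat lost sum to zero:
melt ice: 0.0185·334000 = 6179; meltwater 0→T: 0.0185·4180·T = 77.33 T; water cools: 0.223·4180·(T − 83.7) = 932.14(T − 83.7)
1009.5 T = 78020 − 6179 = 71841
T ≈ 71.17 °C. Since T > 0 °C, the all-ice-melts assumption holds.

T_f ≈ 71.2 °C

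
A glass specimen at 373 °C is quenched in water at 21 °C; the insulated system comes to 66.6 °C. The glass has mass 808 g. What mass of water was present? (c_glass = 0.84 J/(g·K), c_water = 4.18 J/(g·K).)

m ≈ 1090 g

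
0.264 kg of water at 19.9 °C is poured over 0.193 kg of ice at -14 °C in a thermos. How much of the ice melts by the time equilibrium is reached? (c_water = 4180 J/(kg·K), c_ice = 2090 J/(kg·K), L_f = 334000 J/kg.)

Heat available from the water dropping to 0 °C: 0.264×4180×19.9 = 21960 J.
Of that, 0.193×2090×14 = 5647.2 J goes to bring the ice to 0 °C, leaving 16313 J.
Melting all 0.193 kg of ice would need 0.193×334000 = 64462 J.
Since 16313 < 64462 J, not all the ice melts; equilibrium is at 0 °C.
m_melted×334000 = 16313  ⇒  m_melted ≈ 0.04884 kg.

m_melted ≈ 0.0488 kg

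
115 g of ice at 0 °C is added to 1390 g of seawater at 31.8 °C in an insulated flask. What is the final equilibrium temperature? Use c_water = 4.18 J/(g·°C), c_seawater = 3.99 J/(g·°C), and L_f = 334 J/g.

Heat gained plus heat lost sum to zero:
fusion: m_ice L_f = 115×334 = 38410
  meltwater 0→T: 115×4.18×T = 480.7 T
  seawater: 5546.1(T − 31.8)
6026.8 T = 176366 − 38410 = 137956
T ≈ 22.89 °C. Since T > 0 °C, the all-ice-melts assumption holds.

T_f ≈ 22.9 °C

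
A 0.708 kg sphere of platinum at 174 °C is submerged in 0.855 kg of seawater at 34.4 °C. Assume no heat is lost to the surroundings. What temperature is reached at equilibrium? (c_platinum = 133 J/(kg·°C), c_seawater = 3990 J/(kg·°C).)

T_f = Σ m_i c_i T_i / Σ m_i c_i:
T_f = (94.16×174 + 3411.4×34.4) / (94.16 + 3411.4)
    = 133738 / 3505.6 ≈ 38.15 °C

T_f ≈ 38.1 °C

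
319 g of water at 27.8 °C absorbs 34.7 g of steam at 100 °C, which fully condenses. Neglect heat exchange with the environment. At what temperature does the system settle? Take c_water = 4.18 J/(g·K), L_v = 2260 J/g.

T_f ≈ 87.9 °C

Conservation of energy gives ΣQ = 0:
latent heat released on condensation: 34.7·2260 = 78422; condensate cools 100→T: 34.7·4.18·(T − 100) = 145.05(T − 100); water warms: 319·4.18·(T − 27.8) = 1333.4(T − 27.8)
1478.5 T = 78422 + 14505 + 37069 = 129996
T ≈ 87.93 °C, under the boiling point, so the assumption holds.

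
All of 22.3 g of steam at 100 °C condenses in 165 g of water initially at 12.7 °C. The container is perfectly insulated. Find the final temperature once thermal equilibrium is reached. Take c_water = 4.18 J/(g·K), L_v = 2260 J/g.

T_f ≈ 87.5 °C

Heat gained plus heat lost sum to zero:
latent heat released on condensation: 22.3·2260 = 50398
  condensed water 100 °C→T: 93.21(T − 100)
  water warms: 165·4.18·(T − 12.7) = 689.7(T − 12.7)
782.91 T = 50398 + 9321.4 + 8759.2 = 68479
T ≈ 87.47 °C — below 100 °C, confirming all the steam condensed.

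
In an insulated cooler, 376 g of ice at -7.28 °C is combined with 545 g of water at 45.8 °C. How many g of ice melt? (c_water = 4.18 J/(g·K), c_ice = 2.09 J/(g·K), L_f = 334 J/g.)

Water can give up m c ΔT = 545·4.18·45.8 = 104337 J before reaching 0 °C.
Of that, 376·2.09·7.28 = 5720.9 J goes to bring the ice to 0 °C, leaving 98616 J.
Fully melting the ice requires m_ice L_f = 376·334 = 125584 J.
98616 J < 125584 J, so only part of the ice melts and the system sits at 0 °C.
Mass melted = 98616/334 ≈ 295.3 g.

m_melted ≈ 295 g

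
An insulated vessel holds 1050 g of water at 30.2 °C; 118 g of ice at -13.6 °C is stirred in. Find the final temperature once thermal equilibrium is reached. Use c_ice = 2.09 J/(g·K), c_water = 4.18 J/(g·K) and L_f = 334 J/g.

Taking heat into each body as positive, Σ m c ΔT = 0:
warm ice to 0 °C: 118·2.09·(0 − (-13.6)) = 3354
  melt ice: 118·334 = 39412
  meltwater 0→T: 118·4.18·T = 493.24 T
  water: 4389(T − 30.2)
4882.2 T = 132548 − 42766 = 89782
T ≈ 18.39 °C (positive, so assuming full melt was valid).

T_f ≈ 18.4 °C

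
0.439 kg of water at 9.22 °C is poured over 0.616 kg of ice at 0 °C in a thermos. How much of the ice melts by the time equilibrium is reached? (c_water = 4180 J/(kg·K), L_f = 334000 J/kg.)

m_melted ≈ 0.0507 kg

Water can give up m c ΔT = 0.439·4180·9.22 = 16919 J before reaching 0 °C.
Melting all 0.616 kg of ice would need 0.616·334000 = 205744 J.
16919 J < 205744 J, so only part of the ice melts and the system sits at 0 °C.
Mass melted = 16919/334000 ≈ 0.05066 kg.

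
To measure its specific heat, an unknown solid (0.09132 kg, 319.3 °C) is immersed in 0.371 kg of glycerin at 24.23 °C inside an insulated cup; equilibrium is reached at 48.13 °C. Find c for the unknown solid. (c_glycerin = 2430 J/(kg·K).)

c ≈ 870 J/(kg·K)

Conservation of energy gives ΣQ = 0:
0.09132·c·(48.13 − 319.3) + 0.371·2430·(48.13 − 24.23) = 0
-24.76 c = -21547
c = -21547/-24.76 ≈ 870.1 J/(kg·K)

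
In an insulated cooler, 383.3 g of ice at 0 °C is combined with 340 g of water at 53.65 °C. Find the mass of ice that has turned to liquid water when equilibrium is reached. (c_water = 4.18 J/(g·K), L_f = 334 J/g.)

m_melted ≈ 228 g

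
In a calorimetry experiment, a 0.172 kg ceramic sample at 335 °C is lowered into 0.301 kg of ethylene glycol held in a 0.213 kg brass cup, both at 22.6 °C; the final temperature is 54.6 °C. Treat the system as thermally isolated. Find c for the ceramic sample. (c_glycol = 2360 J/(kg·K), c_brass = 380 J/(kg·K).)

Heat gained plus heat lost sum to zero:
0.172·c·(54.6 − 335) + 0.301·2360·(54.6 − 22.6) + 0.213·380·(54.6 − 22.6) = 0
-48.23 c = -25322
c = -25322/-48.23 ≈ 525 J/(kg·K)

c ≈ 525 J/(kg·K)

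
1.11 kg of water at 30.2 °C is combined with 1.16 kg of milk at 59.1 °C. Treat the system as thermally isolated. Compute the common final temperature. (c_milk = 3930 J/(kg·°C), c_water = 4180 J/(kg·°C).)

T_f ≈ 44.5 °C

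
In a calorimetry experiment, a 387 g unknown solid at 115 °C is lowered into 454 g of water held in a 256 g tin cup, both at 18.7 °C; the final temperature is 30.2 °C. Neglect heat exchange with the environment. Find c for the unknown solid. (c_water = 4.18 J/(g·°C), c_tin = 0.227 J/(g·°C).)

Net heat exchanged in the isolated system is zero:
387×c×(30.2 − 115) + 454×4.18×(30.2 − 18.7) + 256×0.227×(30.2 − 18.7) = 0
-32818 c = -22492
c = -22492/-32818 ≈ 0.6854 J/(g·°C)

c ≈ 0.685 J/(g·°C)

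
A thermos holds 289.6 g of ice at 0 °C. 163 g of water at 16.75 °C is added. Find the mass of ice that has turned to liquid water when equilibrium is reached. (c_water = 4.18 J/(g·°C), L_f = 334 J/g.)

m_melted ≈ 34.2 g

Cooling the water to 0 °C releases 163·4.18·16.75 = 11412 J.
To melt every bit of ice: 289.6·334 = 96726 J.
11412 J < 96726 J, so only part of the ice melts and the system sits at 0 °C.
Mass melted = 11412/334 ≈ 34.17 g.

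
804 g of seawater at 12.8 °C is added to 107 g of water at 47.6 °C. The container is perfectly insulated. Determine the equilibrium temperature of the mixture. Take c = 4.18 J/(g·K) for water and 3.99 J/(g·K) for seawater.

T_f ≈ 17.1 °C

With ΣQ=0 the equilibrium temperature is the m·c-weighted mean:
T_f = (447.26*47.6 + 3208*12.8) / (447.26 + 3208)
    = 62351 / 3655.2 ≈ 17.06 °C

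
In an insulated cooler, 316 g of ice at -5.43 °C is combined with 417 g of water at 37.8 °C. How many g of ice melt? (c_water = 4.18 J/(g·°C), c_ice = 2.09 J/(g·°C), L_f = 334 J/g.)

m_melted ≈ 187 g

Heat available from the water dropping to 0 °C: 417·4.18·37.8 = 65888 J.
Warming the ice to 0 °C takes 316·2.09·5.43 = 3586.2 J, leaving 62301 J for melting.
To melt every bit of ice: 316·334 = 105544 J.
Since 62301 < 105544 J, not all the ice melts; equilibrium is at 0 °C.
m_melted·334 = 62301  ⇒  m_melted ≈ 186.5 g.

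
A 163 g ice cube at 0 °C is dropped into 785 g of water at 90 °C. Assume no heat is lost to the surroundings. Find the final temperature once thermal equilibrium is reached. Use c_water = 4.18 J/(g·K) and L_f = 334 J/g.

Sum of m c ΔT and latent-heat terms is zero:
latent heat to melt: 163×334 = 54442
  warm the meltwater: 681.34 T
  water: 3281.3(T − 90)
3962.6 T = 295317 − 54442 = 240875
T ≈ 60.79 °C — above 0 °C, consistent with complete melting.

T_f ≈ 60.8 °C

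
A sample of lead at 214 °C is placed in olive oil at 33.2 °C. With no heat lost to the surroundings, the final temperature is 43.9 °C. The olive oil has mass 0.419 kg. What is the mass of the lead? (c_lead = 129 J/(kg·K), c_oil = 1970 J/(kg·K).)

|Q_lead| = |Q_oil|:
m·129·(214 − 43.9) = 0.419·1970·(43.9 − 33.2)
21943 m = 8832.1  ⇒  m ≈ 0.4025 kg

m ≈ 0.403 kg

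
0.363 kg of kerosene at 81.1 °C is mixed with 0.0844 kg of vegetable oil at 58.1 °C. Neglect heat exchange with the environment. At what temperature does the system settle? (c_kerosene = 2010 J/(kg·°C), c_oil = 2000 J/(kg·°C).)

With ΣQ=0 the equilibrium temperature is the m·c-weighted mean:
T_f = (729.63·81.1 + 168.8·58.1) / (729.63 + 168.8)
    = 68980 / 898.43 ≈ 76.78 °C

T_f ≈ 76.8 °C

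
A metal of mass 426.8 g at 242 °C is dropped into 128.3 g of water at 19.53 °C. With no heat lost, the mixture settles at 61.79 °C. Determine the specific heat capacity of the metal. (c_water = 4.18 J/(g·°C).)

Heat gained plus heat lost sum to zero:
426.8×c×(61.79 − 242) + 128.3×4.18×(61.79 − 19.53) = 0
-76914 c = -22664
c = -22664/-76914 ≈ 0.2947 J/(g·°C)

c ≈ 0.295 J/(g·°C)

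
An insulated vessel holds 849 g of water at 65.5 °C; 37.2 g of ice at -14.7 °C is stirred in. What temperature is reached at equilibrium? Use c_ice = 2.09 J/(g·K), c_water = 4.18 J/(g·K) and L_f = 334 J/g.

T_f ≈ 59.1 °C

Net heat exchanged in the isolated system is zero:
warm ice to 0 °C: 37.2·2.09·(0 − (-14.7)) = 1142.9; fusion: m_ice L_f = 37.2·334 = 12425; meltwater 0→T: 37.2·4.18·T = 155.5 T; water: 3548.8(T − 65.5)
3704.3 T = 232448 − 13568 = 218880
T ≈ 59.09 °C — above 0 °C, consistent with complete melting.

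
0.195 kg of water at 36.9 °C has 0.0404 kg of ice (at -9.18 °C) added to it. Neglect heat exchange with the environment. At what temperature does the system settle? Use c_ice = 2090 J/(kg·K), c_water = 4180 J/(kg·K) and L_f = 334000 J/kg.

T_f ≈ 16.1 °C

Energy balance with sensible and latent terms:
warm ice to 0 °C: 0.0404×2090×(0 − (-9.18)) = 775.12; latent heat to melt: 0.0404×334000 = 13494; warm the meltwater: 168.87 T; water: 815.1(T − 36.9)
983.97 T = 30077 − 14269 = 15808
T ≈ 16.07 °C — above 0 °C, consistent with complete melting.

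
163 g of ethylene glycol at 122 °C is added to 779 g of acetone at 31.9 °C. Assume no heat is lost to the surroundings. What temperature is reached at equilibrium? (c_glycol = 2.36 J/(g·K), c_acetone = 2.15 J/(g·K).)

T_f is the heat-capacity-weighted average of the initial temperatures:
T_f = (384.68×122 + 1674.8×31.9) / (384.68 + 1674.8)
    = 100359 / 2059.5 ≈ 48.73 °C

T_f ≈ 48.7 °C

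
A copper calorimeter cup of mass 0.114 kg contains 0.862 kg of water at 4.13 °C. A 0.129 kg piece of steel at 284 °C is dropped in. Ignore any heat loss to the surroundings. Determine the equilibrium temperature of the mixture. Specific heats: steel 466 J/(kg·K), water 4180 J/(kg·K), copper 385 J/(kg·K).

Taking heat into each body as positive, Σ m c ΔT = 0:
0.129×466×(T − 284) + 0.862×4180×(T − 4.13) + 0.114×385×(T − 4.13) = 0
60.11(T − 284) + 3603.2(T − 4.13) + 43.89(T − 4.13) = 0
3707.2 T = 32135
T ≈ 8.67 °C

T_f ≈ 8.7 °C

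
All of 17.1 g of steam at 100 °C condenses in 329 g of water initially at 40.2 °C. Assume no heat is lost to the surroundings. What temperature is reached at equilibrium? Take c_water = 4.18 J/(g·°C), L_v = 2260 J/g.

T_f ≈ 69.9 °C

Taking heat into each body as positive, Σ m c ΔT = 0:
steam→water at 100 °C releases m L_v = 17.1×2260 = 38646
  condensate cools 100→T: 17.1×4.18×(T − 100) = 71.48(T − 100)
  original water: 1375.2(T − 40.2)
1446.7 T = 38646 + 7147.8 + 55284 = 101078
T ≈ 69.87 °C, under the boiling point, so the assumption holds.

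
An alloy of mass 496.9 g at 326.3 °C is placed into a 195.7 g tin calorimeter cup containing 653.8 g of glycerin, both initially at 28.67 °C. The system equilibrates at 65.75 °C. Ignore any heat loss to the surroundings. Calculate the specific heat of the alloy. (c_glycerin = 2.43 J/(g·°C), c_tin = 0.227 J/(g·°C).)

Heat gained plus heat lost sum to zero:
496.9·c·(65.75 − 326.3) + 653.8·2.43·(65.75 − 28.67) + 195.7·0.227·(65.75 − 28.67) = 0
-129467 c = -60557
c = -60557/-129467 ≈ 0.4677 J/(g·°C)

c ≈ 0.468 J/(g·°C)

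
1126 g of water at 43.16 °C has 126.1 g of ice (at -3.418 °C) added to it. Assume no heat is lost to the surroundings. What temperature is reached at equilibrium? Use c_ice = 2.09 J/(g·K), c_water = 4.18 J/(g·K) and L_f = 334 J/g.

T_f ≈ 30.6 °C

Let T be the final temperature. ΣQ_i = 0:
ice -3.418→0 °C: 126.1·2.09·3.418 = 900.81; melt ice: 126.1·334 = 42117; warm the meltwater: 527.1 T; water cools: 1126·4.18·(T − 43.16) = 4706.7(T − 43.16)
5233.8 T = 203140 − 43018 = 160122
T ≈ 30.59 °C — above 0 °C, consistent with complete melting.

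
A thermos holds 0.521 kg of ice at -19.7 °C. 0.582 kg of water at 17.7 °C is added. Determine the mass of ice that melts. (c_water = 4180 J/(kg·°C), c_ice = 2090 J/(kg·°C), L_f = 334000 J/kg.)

m_melted ≈ 0.0647 kg

Heat available from the water dropping to 0 °C: 0.582·4180·17.7 = 43060 J.
Warming the ice to 0 °C takes 0.521·2090·19.7 = 21451 J, leaving 21609 J for melting.
Melting all 0.521 kg of ice would need 0.521·334000 = 174014 J.
That's not enough to melt it all — equilibrium is at 0 °C with ice remaining.
m_melt = 21609 / L_f = 0.0647 kg.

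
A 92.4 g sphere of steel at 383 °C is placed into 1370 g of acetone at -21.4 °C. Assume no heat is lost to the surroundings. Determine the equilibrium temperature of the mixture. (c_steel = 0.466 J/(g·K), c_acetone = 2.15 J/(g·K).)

Energy conservation, ΣQ = 0:
92.4×0.466×(T − 383) + 1370×2.15×(T − (-21.4)) = 0
43.06(T − 383) + 2945.5(T − (-21.4)) = 0
2988.6 T = -46542
T ≈ -15.57 °C

T_f ≈ -15.6 °C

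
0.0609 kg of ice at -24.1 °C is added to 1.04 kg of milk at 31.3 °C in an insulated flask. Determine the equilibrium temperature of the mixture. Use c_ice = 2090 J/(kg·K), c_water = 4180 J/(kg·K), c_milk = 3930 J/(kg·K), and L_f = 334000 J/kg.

T_f ≈ 24.1 °C

Setting the total heat transfer to zero:
ice -24.1→0 °C: 0.0609·2090·24.1 = 3067.5; melt ice: 0.0609·334000 = 20341; warm the meltwater: 254.56 T; milk cools: 1.04·3930·(T − 31.3) = 4087.2(T − 31.3)
4341.8 T = 127929 − 23408 = 104521
T ≈ 24.07 °C — above 0 °C, consistent with complete melting.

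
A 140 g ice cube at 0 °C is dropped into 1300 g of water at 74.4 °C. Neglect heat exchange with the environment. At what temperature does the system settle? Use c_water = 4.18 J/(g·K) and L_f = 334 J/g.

T_f ≈ 59.4 °C

Conservation of energy gives ΣQ = 0:
melt ice: 140×334 = 46760; meltwater 0→T: 140×4.18×T = 585.2 T; water: 5434(T − 74.4)
6019.2 T = 404290 − 46760 = 357530
T ≈ 59.40 °C. Since T > 0 °C, the all-ice-melts assumption holds.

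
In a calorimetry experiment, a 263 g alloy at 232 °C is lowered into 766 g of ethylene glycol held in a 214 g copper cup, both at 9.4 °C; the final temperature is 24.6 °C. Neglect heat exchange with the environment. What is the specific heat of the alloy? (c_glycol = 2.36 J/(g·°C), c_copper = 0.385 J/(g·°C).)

c ≈ 0.527 J/(g·°C)

Energy conservation, ΣQ = 0:
263·c·(24.6 − 232) + 766·2.36·(24.6 − 9.4) + 214·0.385·(24.6 − 9.4) = 0
-54546 c = -28730
c = -28730/-54546 ≈ 0.5267 J/(g·°C)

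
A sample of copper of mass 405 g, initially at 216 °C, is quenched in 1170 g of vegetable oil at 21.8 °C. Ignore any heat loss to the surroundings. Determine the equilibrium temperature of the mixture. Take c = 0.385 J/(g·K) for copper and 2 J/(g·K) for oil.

T_f ≈ 33.9 °C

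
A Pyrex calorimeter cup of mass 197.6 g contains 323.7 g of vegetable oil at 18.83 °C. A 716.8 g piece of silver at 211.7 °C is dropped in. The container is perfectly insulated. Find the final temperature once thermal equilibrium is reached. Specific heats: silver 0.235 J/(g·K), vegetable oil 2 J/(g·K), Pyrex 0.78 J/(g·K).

T_f ≈ 52.3 °C

Taking heat into each body as positive, Σ m c ΔT = 0:
716.8·0.235·(T − 211.7) + 323.7·2·(T − 18.83) + 197.6·0.78·(T − 18.83) = 0
168.45(T − 211.7) + 647.4(T − 18.83) + 154.13(T − 18.83) = 0
(168.45 + 647.4 + 154.13) T = 168.45·211.7 + 647.4·18.83 + 154.13·18.83
T = 50753 / 969.98 = 52.3 °C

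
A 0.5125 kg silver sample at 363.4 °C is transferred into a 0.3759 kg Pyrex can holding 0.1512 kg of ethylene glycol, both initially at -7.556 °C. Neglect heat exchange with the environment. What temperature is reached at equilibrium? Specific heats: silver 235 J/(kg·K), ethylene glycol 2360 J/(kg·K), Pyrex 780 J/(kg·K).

T_f ≈ 50.4 °C

Setting the total heat transfer to zero:
0.5125×235×(T − 363.4) + 0.1512×2360×(T − (-7.556)) + 0.3759×780×(T − (-7.556)) = 0
120.44(T − 363.4) + 356.83(T − (-7.556)) + 293.2(T − (-7.556)) = 0
770.47 T = 38855
T = 38855 / 770.47 = 50.4 °C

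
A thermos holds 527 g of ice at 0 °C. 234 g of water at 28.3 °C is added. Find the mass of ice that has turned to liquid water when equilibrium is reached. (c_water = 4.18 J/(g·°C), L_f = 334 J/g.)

Cooling the water to 0 °C releases 234·4.18·28.3 = 27681 J.
Melting all 527 g of ice would need 527·334 = 176018 J.
That's not enough to melt it all — equilibrium is at 0 °C with ice remaining.
m_melt = 27681 / L_f = 82.88 g.

m_melted ≈ 82.9 g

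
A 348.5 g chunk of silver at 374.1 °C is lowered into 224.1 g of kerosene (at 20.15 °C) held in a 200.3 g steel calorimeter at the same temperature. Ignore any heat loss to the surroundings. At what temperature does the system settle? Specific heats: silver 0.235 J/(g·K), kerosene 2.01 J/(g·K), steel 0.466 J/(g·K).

T_f ≈ 66.5 °C

Heat gained plus heat lost sum to zero:
348.5*0.235*(T − 374.1) + 224.1*2.01*(T − 20.15) + 200.3*0.466*(T − 20.15) = 0
81.9(T − 374.1) + 450.44(T − 20.15) + 93.34(T − 20.15) = 0
625.68 T = 41595
T ≈ 66.48 °C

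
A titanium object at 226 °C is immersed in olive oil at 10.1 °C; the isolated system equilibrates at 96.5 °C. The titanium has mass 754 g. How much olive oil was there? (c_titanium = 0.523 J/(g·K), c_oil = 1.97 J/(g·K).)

m ≈ 300 g

Energy conservation, ΣQ = 0:
754×0.523×(96.5 − 226) + m×1.97×(96.5 − 10.1) = 0
170.21 m = 51067
m = 51067/170.21 ≈ 300 g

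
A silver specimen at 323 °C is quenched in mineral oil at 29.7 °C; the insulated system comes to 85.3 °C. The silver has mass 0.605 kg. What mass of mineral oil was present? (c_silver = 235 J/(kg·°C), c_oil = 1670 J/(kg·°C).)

m ≈ 0.364 kg

Heat lost by the silver = heat gained by the oil:
0.605×235×(323 − 85.3) = m×1670×(85.3 − 29.7)
92852 m = 33795  ⇒  m ≈ 0.364 kg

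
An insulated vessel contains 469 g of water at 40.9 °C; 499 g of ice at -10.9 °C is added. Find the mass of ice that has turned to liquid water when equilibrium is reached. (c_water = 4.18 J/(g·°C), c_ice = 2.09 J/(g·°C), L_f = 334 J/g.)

Water can give up m c ΔT = 469·4.18·40.9 = 80181 J before reaching 0 °C.
Warming the ice to 0 °C takes 499·2.09·10.9 = 11368 J, leaving 68813 J for melting.
Melting all 499 g of ice would need 499·334 = 166666 J.
That's not enough to melt it all — equilibrium is at 0 °C with ice remaining.
Mass melted = 68813/334 ≈ 206 g.

m_melted ≈ 206 g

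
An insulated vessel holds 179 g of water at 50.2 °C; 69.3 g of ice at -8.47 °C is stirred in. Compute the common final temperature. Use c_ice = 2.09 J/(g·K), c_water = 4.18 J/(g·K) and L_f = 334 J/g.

Energy conservation, ΣQ = 0:
ice -8.47→0 °C: 69.3·2.09·8.47 = 1226.8; latent heat to melt: 69.3·334 = 23146; warm the meltwater: 289.67 T; water: 748.22(T − 50.2)
1037.9 T = 37561 − 24373 = 13188
T ≈ 12.71 °C. Since T > 0 °C, the all-ice-melts assumption holds.

T_f ≈ 12.7 °C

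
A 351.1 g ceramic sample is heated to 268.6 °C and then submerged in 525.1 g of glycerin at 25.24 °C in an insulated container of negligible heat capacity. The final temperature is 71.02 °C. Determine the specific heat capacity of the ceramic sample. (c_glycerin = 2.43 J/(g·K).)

c ≈ 0.842 J/(g·K)

Setting the total heat transfer to zero:
351.1·c·(71.02 − 268.6) + 525.1·2.43·(71.02 − 25.24) = 0
-69370 c = -58415
c = -58415/-69370 ≈ 0.8421 J/(g·K)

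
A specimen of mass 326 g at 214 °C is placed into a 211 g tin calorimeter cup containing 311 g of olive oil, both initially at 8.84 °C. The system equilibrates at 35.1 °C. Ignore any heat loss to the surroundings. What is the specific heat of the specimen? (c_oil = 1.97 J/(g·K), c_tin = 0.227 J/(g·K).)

c ≈ 0.297 J/(g·K)

Net heat exchanged in the isolated system is zero:
326·c·(35.1 − 214) + 311·1.97·(35.1 − 8.84) + 211·0.227·(35.1 − 8.84) = 0
-58321 c = -17346
c = -17346/-58321 ≈ 0.2974 J/(g·K)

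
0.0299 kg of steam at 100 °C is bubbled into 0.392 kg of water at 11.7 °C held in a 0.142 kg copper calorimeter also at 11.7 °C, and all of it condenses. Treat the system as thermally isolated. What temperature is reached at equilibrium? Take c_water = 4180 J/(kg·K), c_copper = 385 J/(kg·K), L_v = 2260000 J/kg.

T_f ≈ 54.9 °C

Let T be the final temperature. ΣQ_i = 0:
latent heat released on condensation: 0.0299·2260000 = 67574; condensate cools 100→T: 0.0299·4180·(T − 100) = 124.98(T − 100); water warms: 0.392·4180·(T − 11.7) = 1638.6(T − 11.7); copper cup: 0.142·385·(T − 11.7) = 54.67(T − 11.7)
1818.2 T = 67574 + 12498 + 19811 = 99883
T ≈ 54.93 °C, under the boiling point, so the assumption holds.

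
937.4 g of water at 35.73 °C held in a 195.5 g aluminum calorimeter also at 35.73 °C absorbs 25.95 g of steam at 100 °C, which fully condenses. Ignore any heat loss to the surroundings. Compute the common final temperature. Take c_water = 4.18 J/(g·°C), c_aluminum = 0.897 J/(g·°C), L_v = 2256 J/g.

T_f ≈ 51.3 °C

Let T be the final temperature. ΣQ_i = 0:
condense steam: −25.95·2256 = −58543
  condensate cools 100→T: 25.95·4.18·(T − 100) = 108.47(T − 100)
  original water: 3918.3(T − 35.73)
  aluminum cup: 195.5·0.897·(T − 35.73) = 175.36(T − 35.73)
4202.2 T = 58543 + 10847 + 146268 = 215658
T ≈ 51.32 °C, under the boiling point, so the assumption holds.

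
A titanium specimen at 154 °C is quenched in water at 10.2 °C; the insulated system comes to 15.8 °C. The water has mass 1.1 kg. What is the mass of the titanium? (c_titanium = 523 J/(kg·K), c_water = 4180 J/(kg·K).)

m ≈ 0.356 kg

Heat lost by the titanium = heat gained by the water:
m×523×(154 − 15.8) = 1.1×4180×(15.8 − 10.2)
72279 m = 25749  ⇒  m ≈ 0.3562 kg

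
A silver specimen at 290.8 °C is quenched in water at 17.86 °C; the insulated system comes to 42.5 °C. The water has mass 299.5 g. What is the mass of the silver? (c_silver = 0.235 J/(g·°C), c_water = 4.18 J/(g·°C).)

m ≈ 529 g

Heat lost by the silver = heat gained by the water:
m×0.235×(290.8 − 42.5) = 299.5×4.18×(42.5 − 17.86)
58.35 m = 30847  ⇒  m ≈ 528.7 g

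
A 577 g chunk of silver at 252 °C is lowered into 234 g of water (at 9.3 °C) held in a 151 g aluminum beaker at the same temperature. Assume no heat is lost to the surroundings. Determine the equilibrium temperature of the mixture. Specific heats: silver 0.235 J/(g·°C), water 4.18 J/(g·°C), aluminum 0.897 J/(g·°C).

T_f ≈ 35.6 °C

Setting the total heat transfer to zero:
577*0.235*(T − 252) + 234*4.18*(T − 9.3) + 151*0.897*(T − 9.3) = 0
135.59(T − 252) + 978.12(T − 9.3) + 135.45(T − 9.3) = 0
(135.59 + 978.12 + 135.45) T = 135.59*252 + 978.12*9.3 + 135.45*9.3
T = 44526 / 1249.2 = 35.6 °C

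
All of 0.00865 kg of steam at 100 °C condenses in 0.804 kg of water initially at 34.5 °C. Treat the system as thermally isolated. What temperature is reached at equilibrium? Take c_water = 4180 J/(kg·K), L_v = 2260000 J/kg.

T_f ≈ 41.0 °C

Conservation of energy gives ΣQ = 0:
condense steam: −0.00865×2260000 = −19549
  condensate cools 100→T: 0.00865×4180×(T − 100) = 36.16(T − 100)
  water warms: 0.804×4180×(T − 34.5) = 3360.7(T − 34.5)
3396.9 T = 19549 + 3615.7 + 115945 = 139110
T ≈ 40.95 °C, under the boiling point, so the assumption holds.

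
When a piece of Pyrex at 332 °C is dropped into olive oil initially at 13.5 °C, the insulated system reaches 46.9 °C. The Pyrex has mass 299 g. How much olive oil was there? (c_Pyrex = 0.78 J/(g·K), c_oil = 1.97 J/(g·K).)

Energy conservation, ΣQ = 0:
299·0.78·(46.9 − 332) + m·1.97·(46.9 − 13.5) = 0
65.8 m = 66491
m = 66491/65.8 ≈ 1011 g

m ≈ 1010 g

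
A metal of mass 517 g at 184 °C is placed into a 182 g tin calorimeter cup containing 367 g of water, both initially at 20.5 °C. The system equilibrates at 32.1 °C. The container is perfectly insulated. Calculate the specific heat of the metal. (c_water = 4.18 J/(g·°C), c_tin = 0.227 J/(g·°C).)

c ≈ 0.233 J/(g·°C)

Energy conservation, ΣQ = 0:
517×c×(32.1 − 184) + 367×4.18×(32.1 − 20.5) + 182×0.227×(32.1 − 20.5) = 0
-78532 c = -18274
c = -18274/-78532 ≈ 0.2327 J/(g·°C)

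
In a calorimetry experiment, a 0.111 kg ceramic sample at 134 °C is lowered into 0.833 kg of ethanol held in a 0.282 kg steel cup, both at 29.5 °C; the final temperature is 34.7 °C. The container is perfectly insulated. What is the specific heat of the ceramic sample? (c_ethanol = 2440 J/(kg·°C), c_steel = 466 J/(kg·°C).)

Conservation of energy gives ΣQ = 0:
0.111·c·(34.7 − 134) + 0.833·2440·(34.7 − 29.5) + 0.282·466·(34.7 − 29.5) = 0
-11.02 c = -11252
c = -11252/-11.02 ≈ 1021 J/(kg·°C)

c ≈ 1020 J/(kg·°C)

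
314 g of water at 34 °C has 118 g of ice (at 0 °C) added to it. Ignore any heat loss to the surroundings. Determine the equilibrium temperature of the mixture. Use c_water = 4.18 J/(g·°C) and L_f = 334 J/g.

T_f ≈ 2.9 °C

Energy conservation, ΣQ = 0:
latent heat to melt: 118×334 = 39412
  warm the meltwater: 493.24 T
  water: 1312.5(T − 34)
1805.8 T = 44626 − 39412 = 5213.7
T ≈ 2.89 °C — above 0 °C, consistent with complete melting.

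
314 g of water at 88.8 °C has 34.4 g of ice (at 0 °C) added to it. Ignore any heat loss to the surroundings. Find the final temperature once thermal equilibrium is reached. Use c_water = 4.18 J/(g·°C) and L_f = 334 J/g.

Net heat exchanged in the isolated system is zero:
latent heat to melt: 34.4×334 = 11490; warm the meltwater: 143.79 T; water: 1312.5(T − 88.8)
1456.3 T = 116552 − 11490 = 105062
T ≈ 72.14 °C — above 0 °C, consistent with complete melting.

T_f ≈ 72.1 °C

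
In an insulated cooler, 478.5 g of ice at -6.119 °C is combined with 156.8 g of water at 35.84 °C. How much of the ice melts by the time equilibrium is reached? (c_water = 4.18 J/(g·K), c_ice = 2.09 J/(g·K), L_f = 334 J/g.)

m_melted ≈ 52 g

Cooling the water to 0 °C releases 156.8×4.18×35.84 = 23490 J.
Warming the ice to 0 °C takes 478.5×2.09×6.119 = 6119.4 J, leaving 17371 J for melting.
Fully melting the ice requires m_ice L_f = 478.5×334 = 159819 J.
Since 17371 < 159819 J, not all the ice melts; equilibrium is at 0 °C.
Mass melted = 17371/334 ≈ 52.01 g.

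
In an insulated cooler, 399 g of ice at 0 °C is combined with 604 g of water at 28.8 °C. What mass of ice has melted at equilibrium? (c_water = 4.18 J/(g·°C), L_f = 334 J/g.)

Cooling the water to 0 °C releases 604×4.18×28.8 = 72712 J.
To melt every bit of ice: 399×334 = 133266 J.
That's not enough to melt it all — equilibrium is at 0 °C with ice remaining.
m_melt = 72712 / L_f = 217.7 g.

m_melted ≈ 218 g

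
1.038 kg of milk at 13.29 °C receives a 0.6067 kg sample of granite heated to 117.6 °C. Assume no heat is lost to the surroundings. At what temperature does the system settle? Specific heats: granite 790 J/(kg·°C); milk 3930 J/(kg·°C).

T_f = Σ m_i c_i T_i / Σ m_i c_i:
T_f = (479.29×117.6 + 4079.3×13.29) / (479.29 + 4079.3)
    = 110579 / 4558.6 ≈ 24.26 °C

T_f ≈ 24.3 °C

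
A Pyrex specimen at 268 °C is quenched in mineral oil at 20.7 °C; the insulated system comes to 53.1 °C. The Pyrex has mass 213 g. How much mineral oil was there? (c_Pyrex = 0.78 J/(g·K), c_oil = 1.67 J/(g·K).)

m ≈ 660 g

|Q_Pyrex| = |Q_oil|:
213·0.78·(268 − 53.1) = m·1.67·(53.1 − 20.7)
54.11 m = 35703  ⇒  m ≈ 659.9 g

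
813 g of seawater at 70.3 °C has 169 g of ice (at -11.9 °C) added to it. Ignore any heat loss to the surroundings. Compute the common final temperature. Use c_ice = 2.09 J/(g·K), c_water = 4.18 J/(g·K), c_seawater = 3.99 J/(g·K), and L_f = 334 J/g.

T_f ≈ 42.4 °C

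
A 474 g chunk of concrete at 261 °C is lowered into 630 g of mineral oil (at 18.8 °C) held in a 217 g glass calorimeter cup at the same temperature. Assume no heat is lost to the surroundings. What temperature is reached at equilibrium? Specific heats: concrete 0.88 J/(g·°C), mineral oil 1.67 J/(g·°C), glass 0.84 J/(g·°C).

T_f ≈ 80.0 °C

Setting the total heat transfer to zero:
474×0.88×(T − 261) + 630×1.67×(T − 18.8) + 217×0.84×(T − 18.8) = 0
417.12(T − 261) + 1052.1(T − 18.8) + 182.28(T − 18.8) = 0
1651.5 T = 132075
T ≈ 79.97 °C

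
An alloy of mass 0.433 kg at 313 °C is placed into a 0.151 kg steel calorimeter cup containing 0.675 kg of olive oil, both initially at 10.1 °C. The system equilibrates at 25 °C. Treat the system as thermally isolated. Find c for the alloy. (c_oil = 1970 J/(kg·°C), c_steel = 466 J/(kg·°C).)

c ≈ 167 J/(kg·°C)

Taking heat into each body as positive, Σ m c ΔT = 0:
0.433×c×(25 − 313) + 0.675×1970×(25 − 10.1) + 0.151×466×(25 − 10.1) = 0
-124.7 c = -20862
c = -20862/-124.7 ≈ 167.3 J/(kg·°C)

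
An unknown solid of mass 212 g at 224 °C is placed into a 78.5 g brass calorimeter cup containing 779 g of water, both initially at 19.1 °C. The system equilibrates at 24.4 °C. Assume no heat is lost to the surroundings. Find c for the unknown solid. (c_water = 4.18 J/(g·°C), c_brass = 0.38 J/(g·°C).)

Energy conservation, ΣQ = 0:
212·c·(24.4 − 224) + 779·4.18·(24.4 − 19.1) + 78.5·0.38·(24.4 − 19.1) = 0
-42315 c = -17416
c = -17416/-42315 ≈ 0.4116 J/(g·°C)

c ≈ 0.412 J/(g·°C)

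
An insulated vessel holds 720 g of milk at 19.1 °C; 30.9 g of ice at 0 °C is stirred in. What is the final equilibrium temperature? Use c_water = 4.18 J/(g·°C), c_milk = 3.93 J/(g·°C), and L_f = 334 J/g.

Taking heat into each body as positive, Σ m c ΔT = 0:
fusion: m_ice L_f = 30.9×334 = 10321; meltwater 0→T: 30.9×4.18×T = 129.16 T; milk cools: 720×3.93×(T − 19.1) = 2829.6(T − 19.1)
2958.8 T = 54045 − 10321 = 43725
T ≈ 14.78 °C. Since T > 0 °C, the all-ice-melts assumption holds.

T_f ≈ 14.8 °C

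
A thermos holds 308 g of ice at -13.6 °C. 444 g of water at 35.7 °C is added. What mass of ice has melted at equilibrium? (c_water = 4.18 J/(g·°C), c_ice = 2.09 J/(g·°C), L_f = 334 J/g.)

Water can give up m c ΔT = 444·4.18·35.7 = 66256 J before reaching 0 °C.
Of that, 308·2.09·13.6 = 8754.6 J goes to bring the ice to 0 °C, leaving 57502 J.
Fully melting the ice requires m_ice L_f = 308·334 = 102872 J.
That's not enough to melt it all — equilibrium is at 0 °C with ice remaining.
m_melt = 57502 / L_f = 172.2 g.

m_melted ≈ 172 g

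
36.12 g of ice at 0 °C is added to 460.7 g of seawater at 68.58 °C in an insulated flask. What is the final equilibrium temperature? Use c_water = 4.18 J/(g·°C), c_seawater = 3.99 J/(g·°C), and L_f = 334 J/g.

T_f ≈ 57.3 °C

Taking heat into each body as positive, Σ m c ΔT = 0:
fusion: m_ice L_f = 36.12×334 = 12064; meltwater 0→T: 36.12×4.18×T = 150.98 T; seawater: 1838.2(T − 68.58)
1989.2 T = 126063 − 12064 = 113999
T ≈ 57.31 °C (positive, so assuming full melt was valid).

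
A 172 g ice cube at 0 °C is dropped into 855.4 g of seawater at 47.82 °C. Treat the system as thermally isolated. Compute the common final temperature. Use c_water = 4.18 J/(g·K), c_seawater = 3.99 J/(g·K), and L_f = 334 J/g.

Energy conservation, ΣQ = 0:
melt ice: 172×334 = 57448; meltwater 0→T: 172×4.18×T = 718.96 T; seawater cools: 855.4×3.99×(T − 47.82) = 3413(T − 47.82)
4132 T = 163212 − 57448 = 105764
T ≈ 25.60 °C. Since T > 0 °C, the all-ice-melts assumption holds.

T_f ≈ 25.6 °C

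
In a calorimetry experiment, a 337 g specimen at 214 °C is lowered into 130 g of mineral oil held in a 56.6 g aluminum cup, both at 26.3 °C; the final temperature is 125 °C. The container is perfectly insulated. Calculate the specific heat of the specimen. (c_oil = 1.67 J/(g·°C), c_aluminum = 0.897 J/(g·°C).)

c ≈ 0.881 J/(g·°C)

Setting the total heat transfer to zero:
337·c·(125 − 214) + 130·1.67·(125 − 26.3) + 56.6·0.897·(125 − 26.3) = 0
-29993 c = -26439
c = -26439/-29993 ≈ 0.8815 J/(g·°C)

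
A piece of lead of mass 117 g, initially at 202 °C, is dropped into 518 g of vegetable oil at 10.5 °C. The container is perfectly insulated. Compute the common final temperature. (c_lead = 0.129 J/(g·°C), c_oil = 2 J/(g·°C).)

T_f ≈ 13.2 °C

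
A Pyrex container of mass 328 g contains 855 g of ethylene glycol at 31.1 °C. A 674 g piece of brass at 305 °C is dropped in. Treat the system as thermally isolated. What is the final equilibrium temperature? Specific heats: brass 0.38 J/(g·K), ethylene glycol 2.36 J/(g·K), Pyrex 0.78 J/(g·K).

T_f ≈ 58.8 °C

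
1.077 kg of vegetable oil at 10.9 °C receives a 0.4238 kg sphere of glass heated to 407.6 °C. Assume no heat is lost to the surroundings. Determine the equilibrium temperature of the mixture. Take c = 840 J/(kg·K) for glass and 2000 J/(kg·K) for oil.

T_f ≈ 67.2 °C

Heat gained plus heat lost sum to zero:
0.4238×840×(T − 407.6) + 1.077×2000×(T − 10.9) = 0
355.99(T − 407.6) + 2154(T − 10.9) = 0
(355.99 + 2154) T = 355.99×407.6 + 2154×10.9
T = 168581/2510 ≈ 67.16 °C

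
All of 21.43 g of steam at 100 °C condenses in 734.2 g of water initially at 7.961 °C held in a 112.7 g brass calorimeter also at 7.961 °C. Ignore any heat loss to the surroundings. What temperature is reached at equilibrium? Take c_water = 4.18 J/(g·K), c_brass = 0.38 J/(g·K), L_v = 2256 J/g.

Let T be the final temperature. ΣQ_i = 0:
latent heat released on condensation: 21.43×2256 = 48346
  condensate cools 100→T: 21.43×4.18×(T − 100) = 89.58(T − 100)
  water warms: 734.2×4.18×(T − 7.961) = 3069(T − 7.961)
  cup: 42.83(T − 7.961)
3201.4 T = 48346 + 8957.7 + 24773 = 82077
T ≈ 25.64 °C, under the boiling point, so the assumption holds.

T_f ≈ 25.6 °C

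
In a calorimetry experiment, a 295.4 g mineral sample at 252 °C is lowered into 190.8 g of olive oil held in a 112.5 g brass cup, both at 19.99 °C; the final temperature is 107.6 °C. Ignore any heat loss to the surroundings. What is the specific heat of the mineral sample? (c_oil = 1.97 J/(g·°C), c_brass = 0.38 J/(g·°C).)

c ≈ 0.86 J/(g·°C)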